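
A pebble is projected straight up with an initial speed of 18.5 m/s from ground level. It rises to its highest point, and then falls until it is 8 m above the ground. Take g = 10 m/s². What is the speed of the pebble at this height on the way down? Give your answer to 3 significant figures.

Phase 1 (rising): v₀ = 18.5 m/s, a = -10 m/s².
v = v₀ + at → t = (0 − 18.5) / -10 = 1.85 s
v² = v₀² + 2aΔx → Δx = (0² − 18.5²)/(2·-10) = 17.1 m

Phase 2 (falling): v₀ = 0 m/s, a = -10 m/s².
Falls 9.11 m from rest: t = √(2·9.11/10) = 1.35 s; v = g·t = 13.5 m/s.
Final speed = 13.5 m/s

13.5 m/s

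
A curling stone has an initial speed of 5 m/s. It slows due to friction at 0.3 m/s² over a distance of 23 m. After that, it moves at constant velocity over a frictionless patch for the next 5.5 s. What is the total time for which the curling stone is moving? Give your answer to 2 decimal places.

11.01 s

Phase 1 (decelerating): v₀ = 5.00 m/s, a = -0.3 m/s².
v² = v₀² + 2aΔx = 5.00² + 2·-0.3·23 = 11.2 → v = 3.35 m/s
t = (v − v₀)/a = (3.35 − 5.00)/-0.3 = 5.51 s

Phase 2 (constant speed): v₀ = 3.35 m/s, a = 0 m/s².
v = v₀ + at = 3.35 + (0)(5.5) = 3.35 m/s
Δx = v₀t + ½at² = 3.35·5.5 + 0.5·0·5.5² = 18.4 m
Total time = 5.51 + 5.50 = 11.0 s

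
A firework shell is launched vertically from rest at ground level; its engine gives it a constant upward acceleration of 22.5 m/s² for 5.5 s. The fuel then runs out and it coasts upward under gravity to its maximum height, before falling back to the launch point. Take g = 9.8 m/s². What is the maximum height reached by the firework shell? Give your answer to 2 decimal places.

1121.64 m

Phase 1 (powered ascent): v₀ = 0 m/s, a = 22.5 m/s².
v = v₀ + at = 0 + (22.5)(5.5) = 124 m/s
Δx = v₀t + ½at² = 0·5.5 + 0.5·22.5·5.5² = 340 m

Phase 2 (coasting upward): v₀ = 124 m/s, a = -9.8 m/s².
v = v₀ + at → t = (0 − 124) / -9.8 = 12.6 s
v² = v₀² + 2aΔx → Δx = (0² − 124²)/(2·-9.8) = 781 m
Maximum height = 340 + 781 = 1120 m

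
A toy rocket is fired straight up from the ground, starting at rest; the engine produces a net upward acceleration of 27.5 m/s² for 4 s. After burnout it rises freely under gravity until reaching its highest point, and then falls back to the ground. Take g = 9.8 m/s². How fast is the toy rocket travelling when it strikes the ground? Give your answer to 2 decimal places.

128.11 m/s

Phase 1 (powered ascent): v₀ = 0 m/s, a = 27.5 m/s².
v = v₀ + at = 0 + (27.5)(4) = 110 m/s
Δx = v₀t + ½at² = 0·4 + 0.5·27.5·4² = 220 m

Phase 2 (coasting upward): v₀ = 110 m/s, a = -9.8 m/s².
v = v₀ + at → t = (0 − 110) / -9.8 = 11.2 s
v² = v₀² + 2aΔx → Δx = (0² − 110²)/(2·-9.8) = 617 m

Phase 3 (free fall): v₀ = 0 m/s, a = -9.8 m/s².
Falls 837 m from rest: t = √(2·837/9.8) = 13.1 s; v = g·t = 128 m/s.
Impact speed = 128 m/s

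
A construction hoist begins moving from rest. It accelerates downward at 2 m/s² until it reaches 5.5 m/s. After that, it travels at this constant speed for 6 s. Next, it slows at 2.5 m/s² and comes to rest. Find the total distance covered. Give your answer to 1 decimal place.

46.6 m

Phase 1 (accelerating): v₀ = 0 m/s, a = 2 m/s².
v = v₀ + at → t = (5.5 − 0) / 2 = 2.75 s
v² = v₀² + 2aΔx → Δx = (5.5² − 0²)/(2·2) = 7.56 m

Phase 2 (constant speed): v₀ = 5.50 m/s, a = 0 m/s².
v = v₀ + at = 5.50 + (0)(6) = 5.50 m/s
Δx = v₀t + ½at² = 5.50·6 + 0.5·0·6² = 33.0 m

Phase 3 (decelerating): v₀ = 5.50 m/s, a = -2.5 m/s².
v = v₀ + at → t = (0 − 5.50) / -2.5 = 2.20 s
v² = v₀² + 2aΔx → Δx = (0² − 5.50²)/(2·-2.5) = 6.05 m
Total distance = 7.56 + 33.0 + 6.05 = 46.6 m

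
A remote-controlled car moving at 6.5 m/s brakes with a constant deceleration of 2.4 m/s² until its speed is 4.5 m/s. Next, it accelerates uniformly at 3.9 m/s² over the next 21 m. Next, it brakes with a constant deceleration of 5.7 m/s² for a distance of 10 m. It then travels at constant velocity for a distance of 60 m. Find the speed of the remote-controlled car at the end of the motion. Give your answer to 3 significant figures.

8.37 m/s

Phase 1 (decelerating): v₀ = 6.50 m/s, a = -2.4 m/s².
v = v₀ + at → t = (4.5 − 6.50) / -2.4 = 0.833 s
v² = v₀² + 2aΔx → Δx = (4.5² − 6.50²)/(2·-2.4) = 4.58 m

Phase 2 (accelerating): v₀ = 4.50 m/s, a = 3.9 m/s².
v² = v₀² + 2aΔx = 4.50² + 2·3.9·21 = 184 → v = 13.6 m/s
t = (v − v₀)/a = (13.6 − 4.50)/3.9 = 2.32 s

Phase 3 (decelerating): v₀ = 13.6 m/s, a = -5.7 m/s².
v² = v₀² + 2aΔx = 13.6² + 2·-5.7·10 = 70.1 → v = 8.37 m/s
t = (v − v₀)/a = (8.37 − 13.6)/-5.7 = 0.912 s

Phase 4 (constant speed): v₀ = 8.37 m/s, a = 0 m/s².
Constant speed: t = d/v = 60/8.37 = 7.17 s
Final speed = 8.37 m/s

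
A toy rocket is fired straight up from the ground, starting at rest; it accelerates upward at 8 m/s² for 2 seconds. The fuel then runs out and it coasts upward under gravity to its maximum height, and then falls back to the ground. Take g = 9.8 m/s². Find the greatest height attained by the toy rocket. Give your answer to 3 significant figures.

Phase 1 (powered ascent): v₀ = 0 m/s, a = 8 m/s².
v = v₀ + at = 0 + (8)(2) = 16.0 m/s
Δx = v₀t + ½at² = 0·2 + 0.5·8·2² = 16.0 m

Phase 2 (coasting upward): v₀ = 16.0 m/s, a = -9.8 m/s².
v = v₀ + at → t = (0 − 16.0) / -9.8 = 1.63 s
v² = v₀² + 2aΔx → Δx = (0² − 16.0²)/(2·-9.8) = 13.1 m
Maximum height = 16.0 + 13.1 = 29.1 m

29.1 m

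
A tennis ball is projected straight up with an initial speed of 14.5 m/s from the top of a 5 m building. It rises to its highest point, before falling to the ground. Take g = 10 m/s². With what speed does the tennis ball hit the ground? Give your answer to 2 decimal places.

Phase 1 (rising): v₀ = 14.5 m/s, a = -10 m/s².
v = v₀ + at → t = (0 − 14.5) / -10 = 1.45 s
v² = v₀² + 2aΔx → Δx = (0² − 14.5²)/(2·-10) = 10.5 m

Phase 2 (falling): v₀ = 0 m/s, a = -10 m/s².
Falls 15.5 m from rest: t = √(2·15.5/10) = 1.76 s; v = g·t = 17.6 m/s.
Final speed = 17.6 m/s

17.61 m/s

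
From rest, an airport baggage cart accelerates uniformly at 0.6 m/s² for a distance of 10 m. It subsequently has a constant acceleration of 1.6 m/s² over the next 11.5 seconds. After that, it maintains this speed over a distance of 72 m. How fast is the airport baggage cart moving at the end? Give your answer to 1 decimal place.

Phase 1 (accelerating): v₀ = 0 m/s, a = 0.6 m/s².
v² = v₀² + 2aΔx = 0² + 2·0.6·10 = 12.0 → v = 3.46 m/s
t = (v − v₀)/a = (3.46 − 0)/0.6 = 5.77 s

Phase 2 (accelerating): v₀ = 3.46 m/s, a = 1.6 m/s².
v = v₀ + at = 3.46 + (1.6)(11.5) = 21.9 m/s
Δx = v₀t + ½at² = 3.46·11.5 + 0.5·1.6·11.5² = 146 m

Phase 3 (constant speed): v₀ = 21.9 m/s, a = 0 m/s².
Constant speed: t = d/v = 72/21.9 = 3.29 s
Final speed = 21.9 m/s

21.9 m/s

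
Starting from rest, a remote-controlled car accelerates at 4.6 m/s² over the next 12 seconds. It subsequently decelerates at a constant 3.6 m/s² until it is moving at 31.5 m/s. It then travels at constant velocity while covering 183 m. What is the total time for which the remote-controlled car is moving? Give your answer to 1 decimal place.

Phase 1 (accelerating): v₀ = 0 m/s, a = 4.6 m/s².
v = v₀ + at = 0 + (4.6)(12) = 55.2 m/s
Δx = v₀t + ½at² = 0·12 + 0.5·4.6·12² = 331 m

Phase 2 (decelerating): v₀ = 55.2 m/s, a = -3.6 m/s².
v = v₀ + at → t = (31.5 − 55.2) / -3.6 = 6.58 s
v² = v₀² + 2aΔx → Δx = (31.5² − 55.2²)/(2·-3.6) = 285 m

Phase 3 (constant speed): v₀ = 31.5 m/s, a = 0 m/s².
Constant speed: t = d/v = 183/31.5 = 5.81 s
Total time = 12.0 + 6.58 + 5.81 = 24.4 s

24.4 s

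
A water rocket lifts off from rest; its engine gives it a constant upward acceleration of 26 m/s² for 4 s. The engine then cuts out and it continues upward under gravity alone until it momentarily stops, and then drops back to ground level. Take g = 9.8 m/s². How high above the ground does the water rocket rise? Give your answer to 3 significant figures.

760 m

Phase 1 (powered ascent): v₀ = 0 m/s, a = 26 m/s².
v = v₀ + at = 0 + (26)(4) = 104 m/s
Δx = v₀t + ½at² = 0·4 + 0.5·26·4² = 208 m

Phase 2 (coasting upward): v₀ = 104 m/s, a = -9.8 m/s².
v = v₀ + at → t = (0 − 104) / -9.8 = 10.6 s
v² = v₀² + 2aΔx → Δx = (0² − 104²)/(2·-9.8) = 552 m
Maximum height = 208 + 552 = 760 m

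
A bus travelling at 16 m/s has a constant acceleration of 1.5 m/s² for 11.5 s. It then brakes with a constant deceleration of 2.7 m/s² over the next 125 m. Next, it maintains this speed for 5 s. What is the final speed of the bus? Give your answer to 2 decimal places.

Phase 1 (accelerating): v₀ = 16.0 m/s, a = 1.5 m/s².
v = v₀ + at = 16.0 + (1.5)(11.5) = 33.2 m/s
Δx = v₀t + ½at² = 16.0·11.5 + 0.5·1.5·11.5² = 283 m

Phase 2 (decelerating): v₀ = 33.2 m/s, a = -2.7 m/s².
v² = v₀² + 2aΔx = 33.2² + 2·-2.7·125 = 431 → v = 20.8 m/s
t = (v − v₀)/a = (20.8 − 33.2)/-2.7 = 4.63 s

Phase 3 (constant speed): v₀ = 20.8 m/s, a = 0 m/s².
v = v₀ + at = 20.8 + (0)(5) = 20.8 m/s
Δx = v₀t + ½at² = 20.8·5 + 0.5·0·5² = 104 m
Final speed = 20.8 m/s

20.75 m/s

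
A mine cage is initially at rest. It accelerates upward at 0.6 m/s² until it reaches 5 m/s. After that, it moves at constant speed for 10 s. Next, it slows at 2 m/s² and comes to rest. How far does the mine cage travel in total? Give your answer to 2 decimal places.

Phase 1 (accelerating): v₀ = 0 m/s, a = 0.6 m/s².
v = v₀ + at → t = (5 − 0) / 0.6 = 8.33 s
v² = v₀² + 2aΔx → Δx = (5² − 0²)/(2·0.6) = 20.8 m

Phase 2 (constant speed): v₀ = 5.00 m/s, a = 0 m/s².
v = v₀ + at = 5.00 + (0)(10) = 5.00 m/s
Δx = v₀t + ½at² = 5.00·10 + 0.5·0·10² = 50.0 m

Phase 3 (decelerating): v₀ = 5.00 m/s, a = -2 m/s².
v = v₀ + at → t = (0 − 5.00) / -2 = 2.50 s
v² = v₀² + 2aΔx → Δx = (0² − 5.00²)/(2·-2) = 6.25 m
Total distance = 20.8 + 50.0 + 6.25 = 77.1 m

77.08 m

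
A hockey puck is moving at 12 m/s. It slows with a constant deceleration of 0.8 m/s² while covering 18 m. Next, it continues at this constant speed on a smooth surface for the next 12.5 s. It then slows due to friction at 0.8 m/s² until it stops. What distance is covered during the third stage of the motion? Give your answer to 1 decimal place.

Phase 1 (decelerating): v₀ = 12.0 m/s, a = -0.8 m/s².
v² = v₀² + 2aΔx = 12.0² + 2·-0.8·18 = 115 → v = 10.7 m/s
t = (v − v₀)/a = (10.7 − 12.0)/-0.8 = 1.58 s

Phase 2 (constant speed): v₀ = 10.7 m/s, a = 0 m/s².
v = v₀ + at = 10.7 + (0)(12.5) = 10.7 m/s
Δx = v₀t + ½at² = 10.7·12.5 + 0.5·0·12.5² = 134 m

Phase 3 (decelerating): v₀ = 10.7 m/s, a = -0.8 m/s².
v = v₀ + at → t = (0 − 10.7) / -0.8 = 13.4 s
v² = v₀² + 2aΔx → Δx = (0² − 10.7²)/(2·-0.8) = 72.0 m
Distance in phase 3 = 72.0 m

72.0 m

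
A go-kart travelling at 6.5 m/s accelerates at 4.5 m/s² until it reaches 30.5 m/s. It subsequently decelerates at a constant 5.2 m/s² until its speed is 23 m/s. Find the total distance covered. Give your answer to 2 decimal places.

Phase 1 (accelerating): v₀ = 6.50 m/s, a = 4.5 m/s².
v = v₀ + at → t = (30.5 − 6.50) / 4.5 = 5.33 s
v² = v₀² + 2aΔx → Δx = (30.5² − 6.50²)/(2·4.5) = 98.7 m

Phase 2 (decelerating): v₀ = 30.5 m/s, a = -5.2 m/s².
v = v₀ + at → t = (23 − 30.5) / -5.2 = 1.44 s
v² = v₀² + 2aΔx → Δx = (23² − 30.5²)/(2·-5.2) = 38.6 m
Total distance = 98.7 + 38.6 = 137 m

137.25 m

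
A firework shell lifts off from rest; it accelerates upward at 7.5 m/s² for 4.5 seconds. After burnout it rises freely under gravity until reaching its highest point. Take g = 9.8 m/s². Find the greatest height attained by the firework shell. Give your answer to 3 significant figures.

Phase 1 (powered ascent): v₀ = 0 m/s, a = 7.5 m/s².
v = v₀ + at = 0 + (7.5)(4.5) = 33.8 m/s
Δx = v₀t + ½at² = 0·4.5 + 0.5·7.5·4.5² = 75.9 m

Phase 2 (coasting upward): v₀ = 33.8 m/s, a = -9.8 m/s².
v = v₀ + at → t = (0 − 33.8) / -9.8 = 3.44 s
v² = v₀² + 2aΔx → Δx = (0² − 33.8²)/(2·-9.8) = 58.1 m
Maximum height = 75.9 + 58.1 = 134 m

134 m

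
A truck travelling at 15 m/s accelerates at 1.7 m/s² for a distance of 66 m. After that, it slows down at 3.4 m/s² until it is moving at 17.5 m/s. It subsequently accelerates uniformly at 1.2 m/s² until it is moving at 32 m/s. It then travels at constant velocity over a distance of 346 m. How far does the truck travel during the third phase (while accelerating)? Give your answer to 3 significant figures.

299 m

Phase 1 (accelerating): v₀ = 15.0 m/s, a = 1.7 m/s².
v² = v₀² + 2aΔx = 15.0² + 2·1.7·66 = 449 → v = 21.2 m/s
t = (v − v₀)/a = (21.2 − 15.0)/1.7 = 3.65 s

Phase 2 (decelerating): v₀ = 21.2 m/s, a = -3.4 m/s².
v = v₀ + at → t = (17.5 − 21.2) / -3.4 = 1.09 s
v² = v₀² + 2aΔx → Δx = (17.5² − 21.2²)/(2·-3.4) = 21.1 m

Phase 3 (accelerating): v₀ = 17.5 m/s, a = 1.2 m/s².
v = v₀ + at → t = (32 − 17.5) / 1.2 = 12.1 s
v² = v₀² + 2aΔx → Δx = (32² − 17.5²)/(2·1.2) = 299 m
Distance in phase 3 = 299 m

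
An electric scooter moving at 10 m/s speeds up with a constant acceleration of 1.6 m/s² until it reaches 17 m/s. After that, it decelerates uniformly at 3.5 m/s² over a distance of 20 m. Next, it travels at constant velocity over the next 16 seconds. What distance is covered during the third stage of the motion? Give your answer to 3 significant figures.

Phase 1 (accelerating): v₀ = 10.0 m/s, a = 1.6 m/s².
v = v₀ + at → t = (17 − 10.0) / 1.6 = 4.38 s
v² = v₀² + 2aΔx → Δx = (17² − 10.0²)/(2·1.6) = 59.1 m

Phase 2 (decelerating): v₀ = 17.0 m/s, a = -3.5 m/s².
v² = v₀² + 2aΔx = 17.0² + 2·-3.5·20 = 149 → v = 12.2 m/s
t = (v − v₀)/a = (12.2 − 17.0)/-3.5 = 1.37 s

Phase 3 (constant speed): v₀ = 12.2 m/s, a = 0 m/s².
v = v₀ + at = 12.2 + (0)(16) = 12.2 m/s
Δx = v₀t + ½at² = 12.2·16 + 0.5·0·16² = 195 m
Distance in phase 3 = 195 m

195 m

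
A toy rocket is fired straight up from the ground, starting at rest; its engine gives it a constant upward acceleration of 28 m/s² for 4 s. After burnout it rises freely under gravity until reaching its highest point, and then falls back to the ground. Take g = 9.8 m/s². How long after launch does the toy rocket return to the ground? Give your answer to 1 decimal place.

28.7 s

Phase 1 (powered ascent): v₀ = 0 m/s, a = 28 m/s².
v = v₀ + at = 0 + (28)(4) = 112 m/s
Δx = v₀t + ½at² = 0·4 + 0.5·28·4² = 224 m

Phase 2 (coasting upward): v₀ = 112 m/s, a = -9.8 m/s².
v = v₀ + at → t = (0 − 112) / -9.8 = 11.4 s
v² = v₀² + 2aΔx → Δx = (0² − 112²)/(2·-9.8) = 640 m

Phase 3 (free fall): v₀ = 0 m/s, a = -9.8 m/s².
Falls 864 m from rest: t = √(2·864/9.8) = 13.3 s; v = g·t = 130 m/s.
Total time = 4.00 + 11.4 + 13.3 = 28.7 s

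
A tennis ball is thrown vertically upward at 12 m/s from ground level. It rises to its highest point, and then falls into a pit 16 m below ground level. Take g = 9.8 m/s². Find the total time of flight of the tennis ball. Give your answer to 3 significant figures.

Phase 1 (rising): v₀ = 12.0 m/s, a = -9.8 m/s².
v = v₀ + at → t = (0 − 12.0) / -9.8 = 1.22 s
v² = v₀² + 2aΔx → Δx = (0² − 12.0²)/(2·-9.8) = 7.35 m

Phase 2 (falling): v₀ = 0 m/s, a = -9.8 m/s².
Falls 23.3 m from rest: t = √(2·23.3/9.8) = 2.18 s; v = g·t = 21.4 m/s.
Total time = 1.22 + 2.18 = 3.41 s

3.41 s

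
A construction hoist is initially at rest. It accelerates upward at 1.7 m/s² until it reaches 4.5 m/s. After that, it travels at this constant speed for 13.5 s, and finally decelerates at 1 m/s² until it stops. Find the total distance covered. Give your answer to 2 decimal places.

Phase 1 (accelerating): v₀ = 0 m/s, a = 1.7 m/s².
v = v₀ + at → t = (4.5 − 0) / 1.7 = 2.65 s
v² = v₀² + 2aΔx → Δx = (4.5² − 0²)/(2·1.7) = 5.96 m

Phase 2 (constant speed): v₀ = 4.50 m/s, a = 0 m/s².
v = v₀ + at = 4.50 + (0)(13.5) = 4.50 m/s
Δx = v₀t + ½at² = 4.50·13.5 + 0.5·0·13.5² = 60.8 m

Phase 3 (decelerating): v₀ = 4.50 m/s, a = -1 m/s².
v = v₀ + at → t = (0 − 4.50) / -1 = 4.50 s
v² = v₀² + 2aΔx → Δx = (0² − 4.50²)/(2·-1) = 10.1 m
Total distance = 5.96 + 60.8 + 10.1 = 76.8 m

76.83 m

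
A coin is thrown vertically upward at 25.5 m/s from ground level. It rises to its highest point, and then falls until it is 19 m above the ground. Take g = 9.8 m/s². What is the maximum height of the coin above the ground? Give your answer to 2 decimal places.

33.18 m

Phase 1 (rising): v₀ = 25.5 m/s, a = -9.8 m/s².
v = v₀ + at → t = (0 − 25.5) / -9.8 = 2.60 s
v² = v₀² + 2aΔx → Δx = (0² − 25.5²)/(2·-9.8) = 33.2 m
Maximum height = 33.2 m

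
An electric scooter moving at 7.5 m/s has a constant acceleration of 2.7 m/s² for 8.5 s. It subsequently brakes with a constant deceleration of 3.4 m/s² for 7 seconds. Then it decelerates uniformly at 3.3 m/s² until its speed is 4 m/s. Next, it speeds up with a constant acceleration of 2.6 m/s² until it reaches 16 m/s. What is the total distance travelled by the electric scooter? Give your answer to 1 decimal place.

341.6 m

Phase 1 (accelerating): v₀ = 7.50 m/s, a = 2.7 m/s².
v = v₀ + at = 7.50 + (2.7)(8.5) = 30.5 m/s
Δx = v₀t + ½at² = 7.50·8.5 + 0.5·2.7·8.5² = 161 m

Phase 2 (decelerating): v₀ = 30.5 m/s, a = -3.4 m/s².
v = v₀ + at = 30.5 + (-3.4)(7) = 6.65 m/s
Δx = v₀t + ½at² = 30.5·7 + 0.5·-3.4·7² = 130 m

Phase 3 (decelerating): v₀ = 6.65 m/s, a = -3.3 m/s².
v = v₀ + at → t = (4 − 6.65) / -3.3 = 0.803 s
v² = v₀² + 2aΔx → Δx = (4² − 6.65²)/(2·-3.3) = 4.28 m

Phase 4 (accelerating): v₀ = 4.00 m/s, a = 2.6 m/s².
v = v₀ + at → t = (16 − 4.00) / 2.6 = 4.62 s
v² = v₀² + 2aΔx → Δx = (16² − 4.00²)/(2·2.6) = 46.2 m
Total distance = 161 + 130 + 4.28 + 46.2 = 342 m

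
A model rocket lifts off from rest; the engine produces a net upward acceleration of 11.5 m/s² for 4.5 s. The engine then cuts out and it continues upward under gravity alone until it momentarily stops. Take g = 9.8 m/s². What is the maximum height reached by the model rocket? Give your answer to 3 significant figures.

Phase 1 (powered ascent): v₀ = 0 m/s, a = 11.5 m/s².
v = v₀ + at = 0 + (11.5)(4.5) = 51.8 m/s
Δx = v₀t + ½at² = 0·4.5 + 0.5·11.5·4.5² = 116 m

Phase 2 (coasting upward): v₀ = 51.8 m/s, a = -9.8 m/s².
v = v₀ + at → t = (0 − 51.8) / -9.8 = 5.28 s
v² = v₀² + 2aΔx → Δx = (0² − 51.8²)/(2·-9.8) = 137 m
Maximum height = 116 + 137 = 253 m

253 m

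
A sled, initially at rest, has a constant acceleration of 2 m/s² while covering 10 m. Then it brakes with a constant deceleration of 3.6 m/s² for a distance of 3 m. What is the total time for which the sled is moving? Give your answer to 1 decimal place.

Phase 1 (accelerating): v₀ = 0 m/s, a = 2 m/s².
v² = v₀² + 2aΔx = 0² + 2·2·10 = 40.0 → v = 6.32 m/s
t = (v − v₀)/a = (6.32 − 0)/2 = 3.16 s

Phase 2 (decelerating): v₀ = 6.32 m/s, a = -3.6 m/s².
v² = v₀² + 2aΔx = 6.32² + 2·-3.6·3 = 18.4 → v = 4.29 m/s
t = (v − v₀)/a = (4.29 − 6.32)/-3.6 = 0.565 s
Total time = 3.16 + 0.565 = 3.73 s

3.7 s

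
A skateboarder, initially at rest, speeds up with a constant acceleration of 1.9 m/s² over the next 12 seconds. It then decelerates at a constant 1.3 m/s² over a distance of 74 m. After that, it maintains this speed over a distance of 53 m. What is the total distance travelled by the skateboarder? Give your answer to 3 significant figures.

264 m

Phase 1 (accelerating): v₀ = 0 m/s, a = 1.9 m/s².
v = v₀ + at = 0 + (1.9)(12) = 22.8 m/s
Δx = v₀t + ½at² = 0·12 + 0.5·1.9·12² = 137 m

Phase 2 (decelerating): v₀ = 22.8 m/s, a = -1.3 m/s².
v² = v₀² + 2aΔx = 22.8² + 2·-1.3·74 = 327 → v = 18.1 m/s
t = (v − v₀)/a = (18.1 − 22.8)/-1.3 = 3.62 s

Phase 3 (constant speed): v₀ = 18.1 m/s, a = 0 m/s².
Constant speed: t = d/v = 53/18.1 = 2.93 s
Total distance = 137 + 74.0 + 53.0 = 264 m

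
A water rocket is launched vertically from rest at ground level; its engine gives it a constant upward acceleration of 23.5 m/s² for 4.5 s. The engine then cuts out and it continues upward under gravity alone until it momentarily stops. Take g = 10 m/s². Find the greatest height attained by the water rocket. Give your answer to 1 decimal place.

Phase 1 (powered ascent): v₀ = 0 m/s, a = 23.5 m/s².
v = v₀ + at = 0 + (23.5)(4.5) = 106 m/s
Δx = v₀t + ½at² = 0·4.5 + 0.5·23.5·4.5² = 238 m

Phase 2 (coasting upward): v₀ = 106 m/s, a = -10 m/s².
v = v₀ + at → t = (0 − 106) / -10 = 10.6 s
v² = v₀² + 2aΔx → Δx = (0² − 106²)/(2·-10) = 559 m
Maximum height = 238 + 559 = 797 m

797.1 m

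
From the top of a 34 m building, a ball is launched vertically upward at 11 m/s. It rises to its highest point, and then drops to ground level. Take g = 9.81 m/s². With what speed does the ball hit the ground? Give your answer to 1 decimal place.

Phase 1 (rising): v₀ = 11.0 m/s, a = -9.81 m/s².
v = v₀ + at → t = (0 − 11.0) / -9.81 = 1.12 s
v² = v₀² + 2aΔx → Δx = (0² − 11.0²)/(2·-9.81) = 6.17 m

Phase 2 (falling): v₀ = 0 m/s, a = -9.81 m/s².
Falls 40.2 m from rest: t = √(2·40.2/9.81) = 2.86 s; v = g·t = 28.1 m/s.
Final speed = 28.1 m/s

28.1 m/s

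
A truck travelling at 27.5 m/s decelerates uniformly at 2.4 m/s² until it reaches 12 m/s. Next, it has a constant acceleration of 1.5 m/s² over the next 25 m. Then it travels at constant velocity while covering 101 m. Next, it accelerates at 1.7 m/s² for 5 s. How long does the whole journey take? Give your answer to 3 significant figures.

20.1 s

Phase 1 (decelerating): v₀ = 27.5 m/s, a = -2.4 m/s².
v = v₀ + at → t = (12 − 27.5) / -2.4 = 6.46 s
v² = v₀² + 2aΔx → Δx = (12² − 27.5²)/(2·-2.4) = 128 m

Phase 2 (accelerating): v₀ = 12.0 m/s, a = 1.5 m/s².
v² = v₀² + 2aΔx = 12.0² + 2·1.5·25 = 219 → v = 14.8 m/s
t = (v − v₀)/a = (14.8 − 12.0)/1.5 = 1.87 s

Phase 3 (constant speed): v₀ = 14.8 m/s, a = 0 m/s².
Constant speed: t = d/v = 101/14.8 = 6.82 s

Phase 4 (accelerating): v₀ = 14.8 m/s, a = 1.7 m/s².
v = v₀ + at = 14.8 + (1.7)(5) = 23.3 m/s
Δx = v₀t + ½at² = 14.8·5 + 0.5·1.7·5² = 95.2 m
Total time = 6.46 + 1.87 + 6.82 + 5.00 = 20.1 s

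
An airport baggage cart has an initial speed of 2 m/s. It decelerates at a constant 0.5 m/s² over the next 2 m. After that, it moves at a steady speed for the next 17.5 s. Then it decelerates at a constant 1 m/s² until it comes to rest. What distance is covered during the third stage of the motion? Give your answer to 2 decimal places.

Phase 1 (decelerating): v₀ = 2.00 m/s, a = -0.5 m/s².
v² = v₀² + 2aΔx = 2.00² + 2·-0.5·2 = 2.00 → v = 1.41 m/s
t = (v − v₀)/a = (1.41 − 2.00)/-0.5 = 1.17 s

Phase 2 (constant speed): v₀ = 1.41 m/s, a = 0 m/s².
v = v₀ + at = 1.41 + (0)(17.5) = 1.41 m/s
Δx = v₀t + ½at² = 1.41·17.5 + 0.5·0·17.5² = 24.7 m

Phase 3 (decelerating): v₀ = 1.41 m/s, a = -1 m/s².
v = v₀ + at → t = (0 − 1.41) / -1 = 1.41 s
v² = v₀² + 2aΔx → Δx = (0² − 1.41²)/(2·-1) = 1.00 m
Distance in phase 3 = 1.00 m

1.00 m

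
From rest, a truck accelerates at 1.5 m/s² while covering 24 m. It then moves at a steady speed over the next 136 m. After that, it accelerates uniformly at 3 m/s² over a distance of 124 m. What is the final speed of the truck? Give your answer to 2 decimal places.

28.57 m/s

Phase 1 (accelerating): v₀ = 0 m/s, a = 1.5 m/s².
v² = v₀² + 2aΔx = 0² + 2·1.5·24 = 72.0 → v = 8.49 m/s
t = (v − v₀)/a = (8.49 − 0)/1.5 = 5.66 s

Phase 2 (constant speed): v₀ = 8.49 m/s, a = 0 m/s².
Constant speed: t = d/v = 136/8.49 = 16.0 s

Phase 3 (accelerating): v₀ = 8.49 m/s, a = 3 m/s².
v² = v₀² + 2aΔx = 8.49² + 2·3·124 = 816 → v = 28.6 m/s
t = (v − v₀)/a = (28.6 − 8.49)/3 = 6.69 s
Final speed = 28.6 m/s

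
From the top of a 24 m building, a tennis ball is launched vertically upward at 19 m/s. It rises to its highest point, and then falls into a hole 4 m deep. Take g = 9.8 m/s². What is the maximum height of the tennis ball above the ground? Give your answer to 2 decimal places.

Phase 1 (rising): v₀ = 19.0 m/s, a = -9.8 m/s².
v = v₀ + at → t = (0 − 19.0) / -9.8 = 1.94 s
v² = v₀² + 2aΔx → Δx = (0² − 19.0²)/(2·-9.8) = 18.4 m
Maximum height = 24 + 18.4 = 42.4 m

42.42 m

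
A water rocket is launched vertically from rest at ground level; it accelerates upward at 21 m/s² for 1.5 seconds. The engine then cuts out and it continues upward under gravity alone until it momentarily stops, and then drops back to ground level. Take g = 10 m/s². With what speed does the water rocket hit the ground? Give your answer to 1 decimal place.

Phase 1 (powered ascent): v₀ = 0 m/s, a = 21 m/s².
v = v₀ + at = 0 + (21)(1.5) = 31.5 m/s
Δx = v₀t + ½at² = 0·1.5 + 0.5·21·1.5² = 23.6 m

Phase 2 (coasting upward): v₀ = 31.5 m/s, a = -10 m/s².
v = v₀ + at → t = (0 − 31.5) / -10 = 3.15 s
v² = v₀² + 2aΔx → Δx = (0² − 31.5²)/(2·-10) = 49.6 m

Phase 3 (free fall): v₀ = 0 m/s, a = -10 m/s².
Falls 73.2 m from rest: t = √(2·73.2/10) = 3.83 s; v = g·t = 38.3 m/s.
Impact speed = 38.3 m/s

38.3 m/s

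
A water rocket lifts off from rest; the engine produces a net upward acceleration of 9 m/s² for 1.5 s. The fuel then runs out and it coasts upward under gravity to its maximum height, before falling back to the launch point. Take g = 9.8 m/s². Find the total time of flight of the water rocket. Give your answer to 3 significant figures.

Phase 1 (powered ascent): v₀ = 0 m/s, a = 9 m/s².
v = v₀ + at = 0 + (9)(1.5) = 13.5 m/s
Δx = v₀t + ½at² = 0·1.5 + 0.5·9·1.5² = 10.1 m

Phase 2 (coasting upward): v₀ = 13.5 m/s, a = -9.8 m/s².
v = v₀ + at → t = (0 − 13.5) / -9.8 = 1.38 s
v² = v₀² + 2aΔx → Δx = (0² − 13.5²)/(2·-9.8) = 9.30 m

Phase 3 (free fall): v₀ = 0 m/s, a = -9.8 m/s².
Falls 19.4 m from rest: t = √(2·19.4/9.8) = 1.99 s; v = g·t = 19.5 m/s.
Total time = 1.50 + 1.38 + 1.99 = 4.87 s

4.87 s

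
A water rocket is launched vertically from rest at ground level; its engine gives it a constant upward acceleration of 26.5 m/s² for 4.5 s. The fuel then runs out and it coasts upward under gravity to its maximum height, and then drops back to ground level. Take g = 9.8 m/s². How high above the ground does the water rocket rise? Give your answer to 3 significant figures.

Phase 1 (powered ascent): v₀ = 0 m/s, a = 26.5 m/s².
v = v₀ + at = 0 + (26.5)(4.5) = 119 m/s
Δx = v₀t + ½at² = 0·4.5 + 0.5·26.5·4.5² = 268 m

Phase 2 (coasting upward): v₀ = 119 m/s, a = -9.8 m/s².
v = v₀ + at → t = (0 − 119) / -9.8 = 12.2 s
v² = v₀² + 2aΔx → Δx = (0² − 119²)/(2·-9.8) = 726 m
Maximum height = 268 + 726 = 994 m

994 m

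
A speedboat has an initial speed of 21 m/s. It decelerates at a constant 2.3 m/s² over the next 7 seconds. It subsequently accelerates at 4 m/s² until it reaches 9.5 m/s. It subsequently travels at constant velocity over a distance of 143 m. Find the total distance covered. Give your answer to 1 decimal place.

241.9 m

Phase 1 (decelerating): v₀ = 21.0 m/s, a = -2.3 m/s².
v = v₀ + at = 21.0 + (-2.3)(7) = 4.90 m/s
Δx = v₀t + ½at² = 21.0·7 + 0.5·-2.3·7² = 90.7 m

Phase 2 (accelerating): v₀ = 4.90 m/s, a = 4 m/s².
v = v₀ + at → t = (9.5 − 4.90) / 4 = 1.15 s
v² = v₀² + 2aΔx → Δx = (9.5² − 4.90²)/(2·4) = 8.28 m

Phase 3 (constant speed): v₀ = 9.50 m/s, a = 0 m/s².
Constant speed: t = d/v = 143/9.50 = 15.1 s
Total distance = 90.7 + 8.28 + 143 = 242 m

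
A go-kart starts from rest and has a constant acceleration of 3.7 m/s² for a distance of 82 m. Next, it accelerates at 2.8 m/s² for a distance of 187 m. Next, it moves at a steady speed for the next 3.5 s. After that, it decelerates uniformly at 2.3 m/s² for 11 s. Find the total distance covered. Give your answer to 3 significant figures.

720 m

Phase 1 (accelerating): v₀ = 0 m/s, a = 3.7 m/s².
v² = v₀² + 2aΔx = 0² + 2·3.7·82 = 607 → v = 24.6 m/s
t = (v − v₀)/a = (24.6 − 0)/3.7 = 6.66 s

Phase 2 (accelerating): v₀ = 24.6 m/s, a = 2.8 m/s².
v² = v₀² + 2aΔx = 24.6² + 2·2.8·187 = 1650 → v = 40.7 m/s
t = (v − v₀)/a = (40.7 − 24.6)/2.8 = 5.73 s

Phase 3 (constant speed): v₀ = 40.7 m/s, a = 0 m/s².
v = v₀ + at = 40.7 + (0)(3.5) = 40.7 m/s
Δx = v₀t + ½at² = 40.7·3.5 + 0.5·0·3.5² = 142 m

Phase 4 (decelerating): v₀ = 40.7 m/s, a = -2.3 m/s².
v = v₀ + at = 40.7 + (-2.3)(11) = 15.4 m/s
Δx = v₀t + ½at² = 40.7·11 + 0.5·-2.3·11² = 308 m
Total distance = 82.0 + 187 + 142 + 308 = 720 m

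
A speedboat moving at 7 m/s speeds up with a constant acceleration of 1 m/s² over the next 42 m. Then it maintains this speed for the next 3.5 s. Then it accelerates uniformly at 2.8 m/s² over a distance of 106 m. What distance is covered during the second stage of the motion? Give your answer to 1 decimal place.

Phase 1 (accelerating): v₀ = 7.00 m/s, a = 1 m/s².
v² = v₀² + 2aΔx = 7.00² + 2·1·42 = 133 → v = 11.5 m/s
t = (v − v₀)/a = (11.5 − 7.00)/1 = 4.53 s

Phase 2 (constant speed): v₀ = 11.5 m/s, a = 0 m/s².
v = v₀ + at = 11.5 + (0)(3.5) = 11.5 m/s
Δx = v₀t + ½at² = 11.5·3.5 + 0.5·0·3.5² = 40.4 m
Distance in phase 2 = 40.4 m

40.4 m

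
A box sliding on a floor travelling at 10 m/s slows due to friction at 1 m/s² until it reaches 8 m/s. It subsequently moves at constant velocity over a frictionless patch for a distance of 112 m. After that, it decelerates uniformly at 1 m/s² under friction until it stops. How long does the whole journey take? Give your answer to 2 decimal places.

Phase 1 (decelerating): v₀ = 10.0 m/s, a = -1 m/s².
v = v₀ + at → t = (8 − 10.0) / -1 = 2.00 s
v² = v₀² + 2aΔx → Δx = (8² − 10.0²)/(2·-1) = 18.0 m

Phase 2 (constant speed): v₀ = 8.00 m/s, a = 0 m/s².
Constant speed: t = d/v = 112/8.00 = 14.0 s

Phase 3 (decelerating): v₀ = 8.00 m/s, a = -1 m/s².
v = v₀ + at → t = (0 − 8.00) / -1 = 8.00 s
v² = v₀² + 2aΔx → Δx = (0² − 8.00²)/(2·-1) = 32.0 m
Total time = 2.00 + 14.0 + 8.00 = 24.0 s

24.00 s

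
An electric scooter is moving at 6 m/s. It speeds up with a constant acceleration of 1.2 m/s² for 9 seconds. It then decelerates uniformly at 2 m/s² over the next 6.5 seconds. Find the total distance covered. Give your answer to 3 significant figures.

170 m

Phase 1 (accelerating): v₀ = 6.00 m/s, a = 1.2 m/s².
v = v₀ + at = 6.00 + (1.2)(9) = 16.8 m/s
Δx = v₀t + ½at² = 6.00·9 + 0.5·1.2·9² = 103 m

Phase 2 (decelerating): v₀ = 16.8 m/s, a = -2 m/s².
v = v₀ + at = 16.8 + (-2)(6.5) = 3.80 m/s
Δx = v₀t + ½at² = 16.8·6.5 + 0.5·-2·6.5² = 66.9 m
Total distance = 103 + 66.9 = 170 m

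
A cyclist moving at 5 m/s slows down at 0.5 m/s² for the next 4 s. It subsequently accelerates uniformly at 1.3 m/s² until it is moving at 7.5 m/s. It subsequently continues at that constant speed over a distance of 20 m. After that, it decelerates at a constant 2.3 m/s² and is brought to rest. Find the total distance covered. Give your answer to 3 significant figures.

Phase 1 (decelerating): v₀ = 5.00 m/s, a = -0.5 m/s².
v = v₀ + at = 5.00 + (-0.5)(4) = 3.00 m/s
Δx = v₀t + ½at² = 5.00·4 + 0.5·-0.5·4² = 16.0 m

Phase 2 (accelerating): v₀ = 3.00 m/s, a = 1.3 m/s².
v = v₀ + at → t = (7.5 − 3.00) / 1.3 = 3.46 s
v² = v₀² + 2aΔx → Δx = (7.5² − 3.00²)/(2·1.3) = 18.2 m

Phase 3 (constant speed): v₀ = 7.50 m/s, a = 0 m/s².
Constant speed: t = d/v = 20/7.50 = 2.67 s

Phase 4 (decelerating): v₀ = 7.50 m/s, a = -2.3 m/s².
v = v₀ + at → t = (0 − 7.50) / -2.3 = 3.26 s
v² = v₀² + 2aΔx → Δx = (0² − 7.50²)/(2·-2.3) = 12.2 m
Total distance = 16.0 + 18.2 + 20.0 + 12.2 = 66.4 m

66.4 m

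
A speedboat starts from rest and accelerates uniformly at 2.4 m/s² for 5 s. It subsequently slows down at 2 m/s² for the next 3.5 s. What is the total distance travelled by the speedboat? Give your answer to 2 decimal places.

Phase 1 (accelerating): v₀ = 0 m/s, a = 2.4 m/s².
v = v₀ + at = 0 + (2.4)(5) = 12.0 m/s
Δx = v₀t + ½at² = 0·5 + 0.5·2.4·5² = 30.0 m

Phase 2 (decelerating): v₀ = 12.0 m/s, a = -2 m/s².
v = v₀ + at = 12.0 + (-2)(3.5) = 5.00 m/s
Δx = v₀t + ½at² = 12.0·3.5 + 0.5·-2·3.5² = 29.8 m
Total distance = 30.0 + 29.8 = 59.8 m

59.75 m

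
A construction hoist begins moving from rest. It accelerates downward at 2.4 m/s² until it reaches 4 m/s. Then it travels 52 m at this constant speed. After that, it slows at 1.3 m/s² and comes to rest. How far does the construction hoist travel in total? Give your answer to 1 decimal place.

Phase 1 (accelerating): v₀ = 0 m/s, a = 2.4 m/s².
v = v₀ + at → t = (4 − 0) / 2.4 = 1.67 s
v² = v₀² + 2aΔx → Δx = (4² − 0²)/(2·2.4) = 3.33 m

Phase 2 (constant speed): v₀ = 4.00 m/s, a = 0 m/s².
Constant speed: t = d/v = 52/4.00 = 13.0 s

Phase 3 (decelerating): v₀ = 4.00 m/s, a = -1.3 m/s².
v = v₀ + at → t = (0 − 4.00) / -1.3 = 3.08 s
v² = v₀² + 2aΔx → Δx = (0² − 4.00²)/(2·-1.3) = 6.15 m
Total distance = 3.33 + 52.0 + 6.15 = 61.5 m

61.5 m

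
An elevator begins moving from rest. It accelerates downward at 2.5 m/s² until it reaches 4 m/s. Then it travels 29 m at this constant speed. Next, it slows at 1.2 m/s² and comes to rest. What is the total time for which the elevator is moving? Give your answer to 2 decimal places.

Phase 1 (accelerating): v₀ = 0 m/s, a = 2.5 m/s².
v = v₀ + at → t = (4 − 0) / 2.5 = 1.60 s
v² = v₀² + 2aΔx → Δx = (4² − 0²)/(2·2.5) = 3.20 m

Phase 2 (constant speed): v₀ = 4.00 m/s, a = 0 m/s².
Constant speed: t = d/v = 29/4.00 = 7.25 s

Phase 3 (decelerating): v₀ = 4.00 m/s, a = -1.2 m/s².
v = v₀ + at → t = (0 − 4.00) / -1.2 = 3.33 s
v² = v₀² + 2aΔx → Δx = (0² − 4.00²)/(2·-1.2) = 6.67 m
Total time = 1.60 + 7.25 + 3.33 = 12.2 s

12.18 s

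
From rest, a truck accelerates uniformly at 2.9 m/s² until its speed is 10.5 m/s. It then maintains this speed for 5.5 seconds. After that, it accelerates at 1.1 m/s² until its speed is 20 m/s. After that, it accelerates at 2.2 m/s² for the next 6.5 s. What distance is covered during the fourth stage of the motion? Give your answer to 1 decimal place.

176.5 m

Phase 1 (accelerating): v₀ = 0 m/s, a = 2.9 m/s².
v = v₀ + at → t = (10.5 − 0) / 2.9 = 3.62 s
v² = v₀² + 2aΔx → Δx = (10.5² − 0²)/(2·2.9) = 19.0 m

Phase 2 (constant speed): v₀ = 10.5 m/s, a = 0 m/s².
v = v₀ + at = 10.5 + (0)(5.5) = 10.5 m/s
Δx = v₀t + ½at² = 10.5·5.5 + 0.5·0·5.5² = 57.8 m

Phase 3 (accelerating): v₀ = 10.5 m/s, a = 1.1 m/s².
v = v₀ + at → t = (20 − 10.5) / 1.1 = 8.64 s
v² = v₀² + 2aΔx → Δx = (20² − 10.5²)/(2·1.1) = 132 m

Phase 4 (accelerating): v₀ = 20.0 m/s, a = 2.2 m/s².
v = v₀ + at = 20.0 + (2.2)(6.5) = 34.3 m/s
Δx = v₀t + ½at² = 20.0·6.5 + 0.5·2.2·6.5² = 176 m
Distance in phase 4 = 176 m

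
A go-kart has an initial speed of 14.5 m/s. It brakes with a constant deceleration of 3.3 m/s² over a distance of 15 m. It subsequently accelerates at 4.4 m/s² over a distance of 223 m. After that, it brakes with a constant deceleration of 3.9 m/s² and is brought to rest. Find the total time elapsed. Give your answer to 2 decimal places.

20.83 s

Phase 1 (decelerating): v₀ = 14.5 m/s, a = -3.3 m/s².
v² = v₀² + 2aΔx = 14.5² + 2·-3.3·15 = 111 → v = 10.5 m/s
t = (v − v₀)/a = (10.5 − 14.5)/-3.3 = 1.20 s

Phase 2 (accelerating): v₀ = 10.5 m/s, a = 4.4 m/s².
v² = v₀² + 2aΔx = 10.5² + 2·4.4·223 = 2070 → v = 45.5 m/s
t = (v − v₀)/a = (45.5 − 10.5)/4.4 = 7.95 s

Phase 3 (decelerating): v₀ = 45.5 m/s, a = -3.9 m/s².
v = v₀ + at → t = (0 − 45.5) / -3.9 = 11.7 s
v² = v₀² + 2aΔx → Δx = (0² − 45.5²)/(2·-3.9) = 266 m
Total time = 1.20 + 7.95 + 11.7 = 20.8 s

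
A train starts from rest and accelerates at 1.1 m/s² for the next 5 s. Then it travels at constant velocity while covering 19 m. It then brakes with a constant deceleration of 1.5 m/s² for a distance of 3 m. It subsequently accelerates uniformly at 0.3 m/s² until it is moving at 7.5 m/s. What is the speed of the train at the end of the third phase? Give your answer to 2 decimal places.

4.61 m/s

Phase 1 (accelerating): v₀ = 0 m/s, a = 1.1 m/s².
v = v₀ + at = 0 + (1.1)(5) = 5.50 m/s
Δx = v₀t + ½at² = 0·5 + 0.5·1.1·5² = 13.8 m

Phase 2 (constant speed): v₀ = 5.50 m/s, a = 0 m/s².
Constant speed: t = d/v = 19/5.50 = 3.45 s

Phase 3 (decelerating): v₀ = 5.50 m/s, a = -1.5 m/s².
v² = v₀² + 2aΔx = 5.50² + 2·-1.5·3 = 21.2 → v = 4.61 m/s
t = (v − v₀)/a = (4.61 − 5.50)/-1.5 = 0.593 s
Speed at end of phase 3 = 4.61 m/s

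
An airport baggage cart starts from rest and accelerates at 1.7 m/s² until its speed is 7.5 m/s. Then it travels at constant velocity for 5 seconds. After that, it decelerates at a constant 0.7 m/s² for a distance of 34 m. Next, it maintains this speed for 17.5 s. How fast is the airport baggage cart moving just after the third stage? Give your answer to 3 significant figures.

2.94 m/s

Phase 1 (accelerating): v₀ = 0 m/s, a = 1.7 m/s².
v = v₀ + at → t = (7.5 − 0) / 1.7 = 4.41 s
v² = v₀² + 2aΔx → Δx = (7.5² − 0²)/(2·1.7) = 16.5 m

Phase 2 (constant speed): v₀ = 7.50 m/s, a = 0 m/s².
v = v₀ + at = 7.50 + (0)(5) = 7.50 m/s
Δx = v₀t + ½at² = 7.50·5 + 0.5·0·5² = 37.5 m

Phase 3 (decelerating): v₀ = 7.50 m/s, a = -0.7 m/s².
v² = v₀² + 2aΔx = 7.50² + 2·-0.7·34 = 8.65 → v = 2.94 m/s
t = (v − v₀)/a = (2.94 − 7.50)/-0.7 = 6.51 s
Speed at end of phase 3 = 2.94 m/s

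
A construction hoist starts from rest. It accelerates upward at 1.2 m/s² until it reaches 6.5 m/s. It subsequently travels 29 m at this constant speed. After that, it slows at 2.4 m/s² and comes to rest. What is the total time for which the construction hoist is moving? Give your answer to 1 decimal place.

Phase 1 (accelerating): v₀ = 0 m/s, a = 1.2 m/s².
v = v₀ + at → t = (6.5 − 0) / 1.2 = 5.42 s
v² = v₀² + 2aΔx → Δx = (6.5² − 0²)/(2·1.2) = 17.6 m

Phase 2 (constant speed): v₀ = 6.50 m/s, a = 0 m/s².
Constant speed: t = d/v = 29/6.50 = 4.46 s

Phase 3 (decelerating): v₀ = 6.50 m/s, a = -2.4 m/s².
v = v₀ + at → t = (0 − 6.50) / -2.4 = 2.71 s
v² = v₀² + 2aΔx → Δx = (0² − 6.50²)/(2·-2.4) = 8.80 m
Total time = 5.42 + 4.46 + 2.71 = 12.6 s

12.6 s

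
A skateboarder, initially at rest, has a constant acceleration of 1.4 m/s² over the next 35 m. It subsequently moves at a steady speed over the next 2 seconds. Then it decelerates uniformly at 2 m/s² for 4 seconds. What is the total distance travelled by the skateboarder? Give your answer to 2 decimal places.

78.40 m

Phase 1 (accelerating): v₀ = 0 m/s, a = 1.4 m/s².
v² = v₀² + 2aΔx = 0² + 2·1.4·35 = 98.0 → v = 9.90 m/s
t = (v − v₀)/a = (9.90 − 0)/1.4 = 7.07 s

Phase 2 (constant speed): v₀ = 9.90 m/s, a = 0 m/s².
v = v₀ + at = 9.90 + (0)(2) = 9.90 m/s
Δx = v₀t + ½at² = 9.90·2 + 0.5·0·2² = 19.8 m

Phase 3 (decelerating): v₀ = 9.90 m/s, a = -2 m/s².
v = v₀ + at = 9.90 + (-2)(4) = 1.90 m/s
Δx = v₀t + ½at² = 9.90·4 + 0.5·-2·4² = 23.6 m
Total distance = 35.0 + 19.8 + 23.6 = 78.4 m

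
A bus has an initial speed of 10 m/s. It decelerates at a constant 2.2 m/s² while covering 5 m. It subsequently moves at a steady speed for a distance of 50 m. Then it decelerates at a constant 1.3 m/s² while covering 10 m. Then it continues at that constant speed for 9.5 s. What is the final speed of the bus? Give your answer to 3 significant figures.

7.21 m/s

Phase 1 (decelerating): v₀ = 10.0 m/s, a = -2.2 m/s².
v² = v₀² + 2aΔx = 10.0² + 2·-2.2·5 = 78.0 → v = 8.83 m/s
t = (v − v₀)/a = (8.83 − 10.0)/-2.2 = 0.531 s

Phase 2 (constant speed): v₀ = 8.83 m/s, a = 0 m/s².
Constant speed: t = d/v = 50/8.83 = 5.66 s

Phase 3 (decelerating): v₀ = 8.83 m/s, a = -1.3 m/s².
v² = v₀² + 2aΔx = 8.83² + 2·-1.3·10 = 52.0 → v = 7.21 m/s
t = (v − v₀)/a = (7.21 − 8.83)/-1.3 = 1.25 s

Phase 4 (constant speed): v₀ = 7.21 m/s, a = 0 m/s².
v = v₀ + at = 7.21 + (0)(9.5) = 7.21 m/s
Δx = v₀t + ½at² = 7.21·9.5 + 0.5·0·9.5² = 68.5 m
Final speed = 7.21 m/s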